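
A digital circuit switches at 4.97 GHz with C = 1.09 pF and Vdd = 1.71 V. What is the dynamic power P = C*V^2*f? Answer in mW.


Step 1: V^2 = 1.71^2 = 2.9241 V^2
Step 2: P = C*V^2*f = 1.09e-12 F * 2.9241 * 4.97e9 Hz
Step 3: P = 1.584072693e-02 W
Step 4: P = 15.841 mW

15.841


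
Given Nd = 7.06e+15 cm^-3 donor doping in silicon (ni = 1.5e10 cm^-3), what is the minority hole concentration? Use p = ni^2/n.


Step 1: Since Nd >> ni, n ≈ Nd = 7.06e+15 cm^-3
Step 2: p = ni^2 / n = (1.5e10)^2 / 7.06e+15
Step 3: p = 2.25e20 / 7.06e+15 = 3.19e+04 cm^-3

3.19e+04


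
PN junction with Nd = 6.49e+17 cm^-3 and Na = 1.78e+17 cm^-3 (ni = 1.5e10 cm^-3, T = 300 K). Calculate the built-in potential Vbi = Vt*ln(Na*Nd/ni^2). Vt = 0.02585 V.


Step 1: Compute Na*Nd/ni^2 = 1.78e+17 * 6.49e+17 / (1.5e10)^2 = 5.1343e+14
Step 2: ln(5.1343e+14) = 33.8721
Step 3: Vbi = 0.02585 * 33.8721 = 0.876 V

0.876


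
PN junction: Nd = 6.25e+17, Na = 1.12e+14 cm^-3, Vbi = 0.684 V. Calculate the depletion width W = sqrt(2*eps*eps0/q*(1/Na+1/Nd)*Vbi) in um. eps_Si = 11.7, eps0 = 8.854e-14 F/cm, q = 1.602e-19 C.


Step 1: 1/Na + 1/Nd = 1/1.12e+14 + 1/6.25e+17 = 8.93017e-15
Step 2: 2*eps*eps0/q = 2*11.7*8.854e-14/1.602e-19 = 1.293281e+07
Step 3: W^2 = 1.293281e+07 * 8.93017e-15 * 0.684 = 7.89967e-08
Step 4: W = sqrt(7.89967e-08) = 2.811e-04 cm = 2.811 um

2.811


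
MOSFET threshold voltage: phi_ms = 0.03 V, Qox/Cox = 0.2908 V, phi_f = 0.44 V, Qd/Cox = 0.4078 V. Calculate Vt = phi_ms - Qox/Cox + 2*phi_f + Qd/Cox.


Step 1: Vt = phi_ms - Qox/Cox + 2*phi_f + Qd/Cox
Step 2: Vt = 0.03 - 0.2908 + 2*0.44 + 0.4078
Step 3: Vt = 0.03 - 0.2908 + 0.88 + 0.4078
Step 4: Vt = 1.027 V

1.027


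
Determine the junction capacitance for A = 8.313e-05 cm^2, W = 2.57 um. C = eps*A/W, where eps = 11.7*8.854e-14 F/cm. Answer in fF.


Step 1: eps_Si = 11.7 * 8.854e-14 = 1.035918e-12 F/cm
Step 2: W in cm = 2.57 * 1e-4 = 2.57e-04 cm
Step 3: C = 1.035918e-12 * 8.313e-05 / 2.57e-04 = 3.350812e-13 F
Step 4: C = 335.08 fF

335.08


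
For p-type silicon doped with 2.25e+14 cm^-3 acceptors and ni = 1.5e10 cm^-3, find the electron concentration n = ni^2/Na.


Step 1: Majority hole concentration p ≈ Na = 2.25e+14 cm^-3
Step 2: n = ni^2 / Na = (1.5e10)^2 / 2.25e+14
Step 3: n = 1.00e+06 cm^-3

1.00e+06


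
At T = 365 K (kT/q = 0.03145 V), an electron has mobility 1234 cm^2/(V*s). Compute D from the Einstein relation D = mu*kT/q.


Step 1: D = mu * (kT/q)
Step 2: D = 1234 * 0.03145
Step 3: D = 38.81 cm^2/s

38.81


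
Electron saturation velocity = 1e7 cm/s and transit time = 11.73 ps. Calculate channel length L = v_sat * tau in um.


Step 1: tau in seconds = 11.73 ps * 1e-12 = 1.1730e-11 s
Step 2: L = v_sat * tau = 1e7 * 1.1730e-11 = 1.1730e-04 cm
Step 3: L in um = 1.1730e-04 * 1e4 = 1.173 um

1.173


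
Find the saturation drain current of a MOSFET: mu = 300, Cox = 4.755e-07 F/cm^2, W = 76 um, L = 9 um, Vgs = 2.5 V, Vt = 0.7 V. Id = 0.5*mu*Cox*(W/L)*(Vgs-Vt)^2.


Step 1: Overdrive voltage Vov = Vgs - Vt = 2.5 - 0.7 = 1.8 V
Step 2: W/L = 76/9 = 8.44444
Step 3: Id = 0.5 * 300 * 4.755e-07 * 8.44444 * 1.8^2
Step 4: Id = 1.95e-03 A

1.95e-03


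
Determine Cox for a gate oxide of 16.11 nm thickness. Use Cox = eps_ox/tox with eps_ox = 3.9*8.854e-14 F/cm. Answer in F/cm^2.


Step 1: eps_ox = 3.9 * 8.854e-14 = 3.45306e-13 F/cm
Step 2: tox in cm = 16.11 nm * 1e-7 = 1.6110e-06 cm
Step 3: Cox = 3.45306e-13 / 1.6110e-06 = 2.14e-07 F/cm^2

2.14e-07


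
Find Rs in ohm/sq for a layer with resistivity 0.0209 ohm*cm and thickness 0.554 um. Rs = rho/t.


Step 1: Convert thickness to cm: t = 0.554 um = 5.5400e-05 cm
Step 2: Rs = rho / t = 0.0209 / 5.5400e-05
Step 3: Rs = 377.3 ohm/sq

377.3


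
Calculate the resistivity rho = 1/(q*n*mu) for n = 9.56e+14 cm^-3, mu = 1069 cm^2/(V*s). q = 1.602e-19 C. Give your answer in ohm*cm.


Step 1: sigma = q * n * mu = 1.602e-19 * 9.56e+14 * 1069 = 1.63719e-01 S/cm
Step 2: rho = 1 / sigma = 1 / 1.63719e-01 = 6.108 ohm*cm

6.108


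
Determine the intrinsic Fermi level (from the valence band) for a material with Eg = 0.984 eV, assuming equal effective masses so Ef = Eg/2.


Step 1: For an intrinsic semiconductor, the Fermi level sits at midgap.
Step 2: Ef = Eg / 2 = 0.984 / 2 = 0.492 eV

0.492


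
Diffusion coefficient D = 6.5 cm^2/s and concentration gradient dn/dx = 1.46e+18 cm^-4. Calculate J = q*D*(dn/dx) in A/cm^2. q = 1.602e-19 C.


Step 1: J = q * D * (dn/dx)
Step 2: J = 1.602e-19 * 6.5 * 1.46e+18
Step 3: J = 1.52e+00 A/cm^2

1.52e+00


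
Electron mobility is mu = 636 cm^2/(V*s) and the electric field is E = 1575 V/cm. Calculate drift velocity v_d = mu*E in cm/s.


Step 1: v_d = mu * E
Step 2: v_d = 636 * 1575 = 1001700
Step 3: v_d = 1.00e+06 cm/s

1.00e+06


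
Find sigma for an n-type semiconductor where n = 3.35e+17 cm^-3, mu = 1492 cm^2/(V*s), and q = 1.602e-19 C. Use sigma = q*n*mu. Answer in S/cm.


Step 1: sigma = q * n * mu
Step 2: sigma = 1.602e-19 * 3.35e+17 * 1492
Step 3: sigma = 8.007e+01 S/cm

8.007e+01


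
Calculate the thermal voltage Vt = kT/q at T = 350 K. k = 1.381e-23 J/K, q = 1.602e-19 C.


Step 1: kT = 1.381e-23 * 350 = 4.8335e-21 J
Step 2: Vt = kT/q = 4.8335e-21 / 1.602e-19
Step 3: Vt = 0.03017 V

0.03017


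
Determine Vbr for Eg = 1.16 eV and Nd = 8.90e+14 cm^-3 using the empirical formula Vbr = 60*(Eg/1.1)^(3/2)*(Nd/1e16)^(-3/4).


Step 1: Eg/1.1 = 1.16/1.1 = 1.054545
Step 2: (Eg/1.1)^1.5 = 1.054545^1.5 = 1.082923
Step 3: (Nd/1e16)^(-0.75) = (0.089)^(-0.75) = 6.137019
Step 4: Vbr = 60 * 1.082923 * 6.137019 = 398.8 V

398.8


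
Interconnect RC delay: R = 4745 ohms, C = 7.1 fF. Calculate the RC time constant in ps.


Step 1: tau = R * C
Step 2: tau = 4745 * 7.1 fF = 4745 * 7.1e-15 F
Step 3: tau = 3.36895e-11 s = 33.6895 ps

33.6895


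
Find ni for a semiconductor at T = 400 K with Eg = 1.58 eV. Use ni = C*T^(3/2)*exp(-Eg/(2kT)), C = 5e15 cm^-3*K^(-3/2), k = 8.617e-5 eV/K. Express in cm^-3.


Step 1: Compute kT = 8.617e-5 * 400 = 0.034468 eV
Step 2: Exponent = -Eg/(2kT) = -1.58/(2*0.034468) = -22.91981
Step 3: T^(3/2) = 400^1.5 = 8000.00
Step 4: ni = 5e15 * 8000.00 * exp(-22.91981) = 4.45e+09 cm^-3

4.45e+09


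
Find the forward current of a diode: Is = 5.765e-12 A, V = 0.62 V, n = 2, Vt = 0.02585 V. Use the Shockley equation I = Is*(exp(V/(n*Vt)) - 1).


Step 1: V/(n*Vt) = 0.62/(2*0.02585) = 11.9923
Step 2: exp(11.9923) = 1.6151e+05
Step 3: I = 5.765e-12 * (1.6151e+05 - 1) = 9.31e-07 A

9.31e-07


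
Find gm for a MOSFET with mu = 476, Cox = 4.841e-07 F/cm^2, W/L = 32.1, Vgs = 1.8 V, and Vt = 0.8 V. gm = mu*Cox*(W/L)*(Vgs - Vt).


Step 1: Vov = Vgs - Vt = 1.8 - 0.8 = 1.0 V
Step 2: gm = mu * Cox * (W/L) * Vov
Step 3: gm = 476 * 4.841e-07 * 32.1 * 1.0 = 7.40e-03 S

7.40e-03


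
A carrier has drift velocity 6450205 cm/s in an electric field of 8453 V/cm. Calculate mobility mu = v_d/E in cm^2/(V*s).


Step 1: mu = v_d / E
Step 2: mu = 6450205 / 8453
Step 3: mu = 763.07 cm^2/(V*s)

763.07


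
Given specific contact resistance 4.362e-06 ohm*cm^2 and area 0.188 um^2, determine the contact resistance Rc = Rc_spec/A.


Step 1: Convert area to cm^2: 0.188 um^2 = 1.8800e-09 cm^2
Step 2: Rc = Rc_spec / A = 4.362e-06 / 1.8800e-09
Step 3: Rc = 2.32e+03 ohms

2.32e+03


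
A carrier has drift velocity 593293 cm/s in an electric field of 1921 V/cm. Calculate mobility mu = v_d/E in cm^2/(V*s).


Step 1: mu = v_d / E
Step 2: mu = 593293 / 1921
Step 3: mu = 308.85 cm^2/(V*s)

308.85


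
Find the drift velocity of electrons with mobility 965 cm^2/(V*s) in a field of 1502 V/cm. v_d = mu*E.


Step 1: v_d = mu * E
Step 2: v_d = 965 * 1502 = 1449430
Step 3: v_d = 1.45e+06 cm/s

1.45e+06


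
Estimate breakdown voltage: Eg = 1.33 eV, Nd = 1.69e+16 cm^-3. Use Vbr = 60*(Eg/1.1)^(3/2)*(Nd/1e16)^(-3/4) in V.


Step 1: Eg/1.1 = 1.33/1.1 = 1.209091
Step 2: (Eg/1.1)^1.5 = 1.209091^1.5 = 1.329500
Step 3: (Nd/1e16)^(-0.75) = (1.69)^(-0.75) = 0.674660
Step 4: Vbr = 60 * 1.329500 * 0.674660 = 53.8 V

53.8


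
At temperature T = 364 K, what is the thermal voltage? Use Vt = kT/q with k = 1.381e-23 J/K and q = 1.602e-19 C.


Step 1: kT = 1.381e-23 * 364 = 5.02684e-21 J
Step 2: Vt = kT/q = 5.02684e-21 / 1.602e-19
Step 3: Vt = 0.03138 V

0.03138


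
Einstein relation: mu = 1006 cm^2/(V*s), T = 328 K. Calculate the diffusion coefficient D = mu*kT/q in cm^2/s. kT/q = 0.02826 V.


Step 1: D = mu * (kT/q)
Step 2: D = 1006 * 0.02826
Step 3: D = 28.43 cm^2/s

28.43


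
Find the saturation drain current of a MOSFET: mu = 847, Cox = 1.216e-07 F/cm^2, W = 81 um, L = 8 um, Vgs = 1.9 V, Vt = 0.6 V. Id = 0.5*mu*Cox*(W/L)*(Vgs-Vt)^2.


Step 1: Overdrive voltage Vov = Vgs - Vt = 1.9 - 0.6 = 1.3 V
Step 2: W/L = 81/8 = 10.125
Step 3: Id = 0.5 * 847 * 1.216e-07 * 10.125 * 1.3^2
Step 4: Id = 8.81e-04 A

8.81e-04


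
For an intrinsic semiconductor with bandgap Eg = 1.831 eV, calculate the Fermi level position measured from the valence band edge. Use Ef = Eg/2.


Step 1: For an intrinsic semiconductor, the Fermi level sits at midgap.
Step 2: Ef = Eg / 2 = 1.831 / 2 = 0.9155 eV

0.9155


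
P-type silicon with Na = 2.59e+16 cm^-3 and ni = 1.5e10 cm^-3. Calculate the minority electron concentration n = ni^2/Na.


Step 1: Majority hole concentration p ≈ Na = 2.59e+16 cm^-3
Step 2: n = ni^2 / Na = (1.5e10)^2 / 2.59e+16
Step 3: n = 8.69e+03 cm^-3

8.69e+03


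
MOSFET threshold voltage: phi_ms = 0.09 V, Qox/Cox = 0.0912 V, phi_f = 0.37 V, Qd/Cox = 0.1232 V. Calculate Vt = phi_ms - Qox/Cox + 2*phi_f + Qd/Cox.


Step 1: Vt = phi_ms - Qox/Cox + 2*phi_f + Qd/Cox
Step 2: Vt = 0.09 - 0.0912 + 2*0.37 + 0.1232
Step 3: Vt = 0.09 - 0.0912 + 0.74 + 0.1232
Step 4: Vt = 0.862 V

0.862


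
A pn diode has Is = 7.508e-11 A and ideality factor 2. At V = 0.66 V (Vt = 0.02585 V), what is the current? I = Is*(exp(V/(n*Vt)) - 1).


Step 1: V/(n*Vt) = 0.66/(2*0.02585) = 12.7660
Step 2: exp(12.7660) = 3.5011e+05
Step 3: I = 7.508e-11 * (3.5011e+05 - 1) = 2.63e-05 A

2.63e-05


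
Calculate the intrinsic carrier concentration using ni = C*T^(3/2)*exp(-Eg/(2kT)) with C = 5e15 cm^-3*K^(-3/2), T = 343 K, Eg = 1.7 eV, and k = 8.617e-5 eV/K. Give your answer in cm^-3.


Step 1: Compute kT = 8.617e-5 * 343 = 0.02955631 eV
Step 2: Exponent = -Eg/(2kT) = -1.7/(2*0.02955631) = -28.75866
Step 3: T^(3/2) = 343^1.5 = 6352.45
Step 4: ni = 5e15 * 6352.45 * exp(-28.75866) = 1.03e+07 cm^-3

1.03e+07


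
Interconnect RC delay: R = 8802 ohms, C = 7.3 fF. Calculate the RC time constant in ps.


Step 1: tau = R * C
Step 2: tau = 8802 * 7.3 fF = 8802 * 7.3e-15 F
Step 3: tau = 6.42546e-11 s = 64.2546 ps

64.2546


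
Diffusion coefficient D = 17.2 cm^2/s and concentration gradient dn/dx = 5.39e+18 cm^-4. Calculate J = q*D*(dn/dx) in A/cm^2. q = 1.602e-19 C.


Step 1: J = q * D * (dn/dx)
Step 2: J = 1.602e-19 * 17.2 * 5.39e+18
Step 3: J = 1.49e+01 A/cm^2

1.49e+01


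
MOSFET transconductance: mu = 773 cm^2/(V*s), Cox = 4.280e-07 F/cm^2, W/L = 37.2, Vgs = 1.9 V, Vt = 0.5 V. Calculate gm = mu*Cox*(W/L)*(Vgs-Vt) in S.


Step 1: Vov = Vgs - Vt = 1.9 - 0.5 = 1.4 V
Step 2: gm = mu * Cox * (W/L) * Vov
Step 3: gm = 773 * 4.280e-07 * 37.2 * 1.4 = 1.72e-02 S

1.72e-02


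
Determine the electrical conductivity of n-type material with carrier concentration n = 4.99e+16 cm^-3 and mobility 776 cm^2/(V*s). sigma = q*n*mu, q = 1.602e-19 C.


Step 1: sigma = q * n * mu
Step 2: sigma = 1.602e-19 * 4.99e+16 * 776
Step 3: sigma = 6.203e+00 S/cm

6.203e+00


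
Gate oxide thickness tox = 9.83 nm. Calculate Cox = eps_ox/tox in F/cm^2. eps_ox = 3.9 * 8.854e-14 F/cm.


Step 1: eps_ox = 3.9 * 8.854e-14 = 3.45306e-13 F/cm
Step 2: tox in cm = 9.83 nm * 1e-7 = 9.8300e-07 cm
Step 3: Cox = 3.45306e-13 / 9.8300e-07 = 3.51e-07 F/cm^2

3.51e-07


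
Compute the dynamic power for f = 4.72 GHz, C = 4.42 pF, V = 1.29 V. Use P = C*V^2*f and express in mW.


Step 1: V^2 = 1.29^2 = 1.6641 V^2
Step 2: P = C*V^2*f = 4.42e-12 F * 1.6641 * 4.72e9 Hz
Step 3: P = 3.471711984e-02 W
Step 4: P = 34.717 mW

34.717


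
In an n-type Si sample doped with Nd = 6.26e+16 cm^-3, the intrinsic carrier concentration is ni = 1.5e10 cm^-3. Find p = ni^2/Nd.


Step 1: Since Nd >> ni, n ≈ Nd = 6.26e+16 cm^-3
Step 2: p = ni^2 / n = (1.5e10)^2 / 6.26e+16
Step 3: p = 2.25e20 / 6.26e+16 = 3.59e+03 cm^-3

3.59e+03


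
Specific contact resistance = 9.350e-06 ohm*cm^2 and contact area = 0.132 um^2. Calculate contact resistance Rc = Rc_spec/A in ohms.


Step 1: Convert area to cm^2: 0.132 um^2 = 1.3200e-09 cm^2
Step 2: Rc = Rc_spec / A = 9.350e-06 / 1.3200e-09
Step 3: Rc = 7.08e+03 ohms

7.08e+03


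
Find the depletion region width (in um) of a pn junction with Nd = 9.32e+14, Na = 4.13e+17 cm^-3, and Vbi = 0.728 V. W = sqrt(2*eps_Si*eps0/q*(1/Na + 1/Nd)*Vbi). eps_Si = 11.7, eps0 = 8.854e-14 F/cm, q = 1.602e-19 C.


Step 1: 1/Na + 1/Nd = 1/4.13e+17 + 1/9.32e+14 = 1.07538e-15
Step 2: 2*eps*eps0/q = 2*11.7*8.854e-14/1.602e-19 = 1.293281e+07
Step 3: W^2 = 1.293281e+07 * 1.07538e-15 * 0.728 = 1.01248e-08
Step 4: W = sqrt(1.01248e-08) = 1.006e-04 cm = 1.006 um

1.006


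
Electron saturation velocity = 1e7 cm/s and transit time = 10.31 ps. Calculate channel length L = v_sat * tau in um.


Step 1: tau in seconds = 10.31 ps * 1e-12 = 1.0310e-11 s
Step 2: L = v_sat * tau = 1e7 * 1.0310e-11 = 1.0310e-04 cm
Step 3: L in um = 1.0310e-04 * 1e4 = 1.031 um

1.031


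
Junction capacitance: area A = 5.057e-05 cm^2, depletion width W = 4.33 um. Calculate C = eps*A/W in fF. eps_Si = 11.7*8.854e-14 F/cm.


Step 1: eps_Si = 11.7 * 8.854e-14 = 1.035918e-12 F/cm
Step 2: W in cm = 4.33 * 1e-4 = 4.33e-04 cm
Step 3: C = 1.035918e-12 * 5.057e-05 / 4.33e-04 = 1.209847e-13 F
Step 4: C = 120.98 fF

120.98


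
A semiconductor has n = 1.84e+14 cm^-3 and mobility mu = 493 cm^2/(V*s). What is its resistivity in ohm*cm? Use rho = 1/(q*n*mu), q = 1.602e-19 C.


Step 1: sigma = q * n * mu = 1.602e-19 * 1.84e+14 * 493 = 1.45321e-02 S/cm
Step 2: rho = 1 / sigma = 1 / 1.45321e-02 = 68.81 ohm*cm

68.81


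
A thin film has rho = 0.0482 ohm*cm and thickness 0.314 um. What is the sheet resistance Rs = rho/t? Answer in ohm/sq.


Step 1: Convert thickness to cm: t = 0.314 um = 3.1400e-05 cm
Step 2: Rs = rho / t = 0.0482 / 3.1400e-05
Step 3: Rs = 1535.0 ohm/sq

1535.0


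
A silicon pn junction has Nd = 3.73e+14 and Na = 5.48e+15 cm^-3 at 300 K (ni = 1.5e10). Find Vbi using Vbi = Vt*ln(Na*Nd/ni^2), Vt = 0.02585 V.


Step 1: Compute Na*Nd/ni^2 = 5.48e+15 * 3.73e+14 / (1.5e10)^2 = 9.0846e+09
Step 2: ln(9.0846e+09) = 22.9298
Step 3: Vbi = 0.02585 * 22.9298 = 0.593 V

0.593


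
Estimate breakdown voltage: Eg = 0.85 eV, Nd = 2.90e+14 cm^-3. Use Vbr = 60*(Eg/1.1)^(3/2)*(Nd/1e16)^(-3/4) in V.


Step 1: Eg/1.1 = 0.85/1.1 = 0.772727
Step 2: (Eg/1.1)^1.5 = 0.772727^1.5 = 0.679265
Step 3: (Nd/1e16)^(-0.75) = (0.029)^(-0.75) = 14.229889
Step 4: Vbr = 60 * 0.679265 * 14.229889 = 580.0 V

580.0


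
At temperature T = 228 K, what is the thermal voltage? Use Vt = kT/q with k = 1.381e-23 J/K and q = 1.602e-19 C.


Step 1: kT = 1.381e-23 * 228 = 3.14868e-21 J
Step 2: Vt = kT/q = 3.14868e-21 / 1.602e-19
Step 3: Vt = 0.01965 V

0.01965


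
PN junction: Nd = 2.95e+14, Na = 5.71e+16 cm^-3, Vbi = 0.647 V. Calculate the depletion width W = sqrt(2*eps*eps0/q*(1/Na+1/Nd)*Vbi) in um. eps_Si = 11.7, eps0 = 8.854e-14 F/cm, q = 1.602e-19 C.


Step 1: 1/Na + 1/Nd = 1/5.71e+16 + 1/2.95e+14 = 3.40734e-15
Step 2: 2*eps*eps0/q = 2*11.7*8.854e-14/1.602e-19 = 1.293281e+07
Step 3: W^2 = 1.293281e+07 * 3.40734e-15 * 0.647 = 2.85110e-08
Step 4: W = sqrt(2.85110e-08) = 1.689e-04 cm = 1.689 um

1.689


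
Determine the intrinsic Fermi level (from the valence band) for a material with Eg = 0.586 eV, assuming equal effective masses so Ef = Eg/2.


Step 1: For an intrinsic semiconductor, the Fermi level sits at midgap.
Step 2: Ef = Eg / 2 = 0.586 / 2 = 0.293 eV

0.293


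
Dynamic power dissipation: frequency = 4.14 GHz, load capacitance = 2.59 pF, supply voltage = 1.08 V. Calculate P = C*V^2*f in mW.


Step 1: V^2 = 1.08^2 = 1.1664 V^2
Step 2: P = C*V^2*f = 2.59e-12 F * 1.1664 * 4.14e9 Hz
Step 3: P = 1.250684064e-02 W
Step 4: P = 12.507 mW

12.507


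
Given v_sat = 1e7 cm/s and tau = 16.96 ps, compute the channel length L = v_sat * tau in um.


Step 1: tau in seconds = 16.96 ps * 1e-12 = 1.6960e-11 s
Step 2: L = v_sat * tau = 1e7 * 1.6960e-11 = 1.6960e-04 cm
Step 3: L in um = 1.6960e-04 * 1e4 = 1.696 um

1.696


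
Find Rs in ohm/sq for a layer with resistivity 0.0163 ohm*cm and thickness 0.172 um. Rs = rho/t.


Step 1: Convert thickness to cm: t = 0.172 um = 1.7200e-05 cm
Step 2: Rs = rho / t = 0.0163 / 1.7200e-05
Step 3: Rs = 947.7 ohm/sq

947.7


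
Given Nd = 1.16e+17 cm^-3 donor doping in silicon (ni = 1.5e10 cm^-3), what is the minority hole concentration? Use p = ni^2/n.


Step 1: Since Nd >> ni, n ≈ Nd = 1.16e+17 cm^-3
Step 2: p = ni^2 / n = (1.5e10)^2 / 1.16e+17
Step 3: p = 2.25e20 / 1.16e+17 = 1.94e+03 cm^-3

1.94e+03


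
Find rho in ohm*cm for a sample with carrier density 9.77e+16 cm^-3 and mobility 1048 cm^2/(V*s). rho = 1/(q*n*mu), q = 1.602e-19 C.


Step 1: sigma = q * n * mu = 1.602e-19 * 9.77e+16 * 1048 = 1.64028e+01 S/cm
Step 2: rho = 1 / sigma = 1 / 1.64028e+01 = 0.06097 ohm*cm

0.06097


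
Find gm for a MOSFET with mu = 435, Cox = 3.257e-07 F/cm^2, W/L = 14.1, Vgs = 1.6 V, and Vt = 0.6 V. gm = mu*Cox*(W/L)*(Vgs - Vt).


Step 1: Vov = Vgs - Vt = 1.6 - 0.6 = 1.0 V
Step 2: gm = mu * Cox * (W/L) * Vov
Step 3: gm = 435 * 3.257e-07 * 14.1 * 1.0 = 2.00e-03 S

2.00e-03


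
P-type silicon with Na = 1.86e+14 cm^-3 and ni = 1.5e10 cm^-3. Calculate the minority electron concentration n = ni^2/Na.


Step 1: Majority hole concentration p ≈ Na = 1.86e+14 cm^-3
Step 2: n = ni^2 / Na = (1.5e10)^2 / 1.86e+14
Step 3: n = 1.21e+06 cm^-3

1.21e+06


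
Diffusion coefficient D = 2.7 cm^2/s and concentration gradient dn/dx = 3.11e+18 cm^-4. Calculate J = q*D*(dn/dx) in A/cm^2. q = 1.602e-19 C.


Step 1: J = q * D * (dn/dx)
Step 2: J = 1.602e-19 * 2.7 * 3.11e+18
Step 3: J = 1.35e+00 A/cm^2

1.35e+00


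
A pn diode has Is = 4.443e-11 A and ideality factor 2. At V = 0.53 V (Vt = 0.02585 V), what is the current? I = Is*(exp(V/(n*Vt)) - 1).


Step 1: V/(n*Vt) = 0.53/(2*0.02585) = 10.2515
Step 2: exp(10.2515) = 2.8325e+04
Step 3: I = 4.443e-11 * (2.8325e+04 - 1) = 1.26e-06 A

1.26e-06


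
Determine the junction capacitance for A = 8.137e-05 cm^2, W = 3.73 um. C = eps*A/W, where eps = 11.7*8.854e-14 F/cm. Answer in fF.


Step 1: eps_Si = 11.7 * 8.854e-14 = 1.035918e-12 F/cm
Step 2: W in cm = 3.73 * 1e-4 = 3.73e-04 cm
Step 3: C = 1.035918e-12 * 8.137e-05 / 3.73e-04 = 2.259857e-13 F
Step 4: C = 225.99 fF

225.99


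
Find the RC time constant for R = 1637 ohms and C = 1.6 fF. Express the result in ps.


Step 1: tau = R * C
Step 2: tau = 1637 * 1.6 fF = 1637 * 1.6e-15 F
Step 3: tau = 2.6192e-12 s = 2.6192 ps

2.6192


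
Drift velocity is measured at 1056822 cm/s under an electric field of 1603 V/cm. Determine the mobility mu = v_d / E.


Step 1: mu = v_d / E
Step 2: mu = 1056822 / 1603
Step 3: mu = 659.28 cm^2/(V*s)

659.28


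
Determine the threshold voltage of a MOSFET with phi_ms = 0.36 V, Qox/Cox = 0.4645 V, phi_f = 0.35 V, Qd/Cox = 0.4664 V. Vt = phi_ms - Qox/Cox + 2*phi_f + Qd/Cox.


Step 1: Vt = phi_ms - Qox/Cox + 2*phi_f + Qd/Cox
Step 2: Vt = 0.36 - 0.4645 + 2*0.35 + 0.4664
Step 3: Vt = 0.36 - 0.4645 + 0.7 + 0.4664
Step 4: Vt = 1.0619 V

1.0619


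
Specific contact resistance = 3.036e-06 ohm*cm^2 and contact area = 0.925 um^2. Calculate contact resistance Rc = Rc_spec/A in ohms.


Step 1: Convert area to cm^2: 0.925 um^2 = 9.2500e-09 cm^2
Step 2: Rc = Rc_spec / A = 3.036e-06 / 9.2500e-09
Step 3: Rc = 3.28e+02 ohms

3.28e+02


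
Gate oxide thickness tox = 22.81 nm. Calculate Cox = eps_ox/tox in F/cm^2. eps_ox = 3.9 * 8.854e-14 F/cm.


Step 1: eps_ox = 3.9 * 8.854e-14 = 3.45306e-13 F/cm
Step 2: tox in cm = 22.81 nm * 1e-7 = 2.2810e-06 cm
Step 3: Cox = 3.45306e-13 / 2.2810e-06 = 1.51e-07 F/cm^2

1.51e-07


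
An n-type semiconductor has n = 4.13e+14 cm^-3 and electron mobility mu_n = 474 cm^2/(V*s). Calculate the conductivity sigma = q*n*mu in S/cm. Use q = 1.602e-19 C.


Step 1: sigma = q * n * mu
Step 2: sigma = 1.602e-19 * 4.13e+14 * 474
Step 3: sigma = 3.136e-02 S/cm

3.136e-02


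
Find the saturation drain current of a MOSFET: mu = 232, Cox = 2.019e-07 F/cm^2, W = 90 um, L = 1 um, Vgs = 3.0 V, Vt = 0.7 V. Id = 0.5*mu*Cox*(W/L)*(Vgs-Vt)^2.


Step 1: Overdrive voltage Vov = Vgs - Vt = 3.0 - 0.7 = 2.3 V
Step 2: W/L = 90/1 = 90
Step 3: Id = 0.5 * 232 * 2.019e-07 * 90 * 2.3^2
Step 4: Id = 1.12e-02 A

1.12e-02


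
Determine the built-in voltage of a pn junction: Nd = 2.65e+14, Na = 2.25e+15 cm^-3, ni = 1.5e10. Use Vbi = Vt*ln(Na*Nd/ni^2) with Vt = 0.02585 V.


Step 1: Compute Na*Nd/ni^2 = 2.25e+15 * 2.65e+14 / (1.5e10)^2 = 2.6500e+09
Step 2: ln(2.6500e+09) = 21.6978
Step 3: Vbi = 0.02585 * 21.6978 = 0.561 V

0.561


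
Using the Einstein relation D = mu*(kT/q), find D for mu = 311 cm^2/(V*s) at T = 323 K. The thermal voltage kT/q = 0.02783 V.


Step 1: D = mu * (kT/q)
Step 2: D = 311 * 0.02783
Step 3: D = 8.66 cm^2/s

8.66


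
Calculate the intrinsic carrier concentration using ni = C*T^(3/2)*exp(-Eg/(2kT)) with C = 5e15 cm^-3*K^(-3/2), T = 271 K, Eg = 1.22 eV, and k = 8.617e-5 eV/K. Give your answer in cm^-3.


Step 1: Compute kT = 8.617e-5 * 271 = 0.02335207 eV
Step 2: Exponent = -Eg/(2kT) = -1.22/(2*0.02335207) = -26.12188
Step 3: T^(3/2) = 271^1.5 = 4461.22
Step 4: ni = 5e15 * 4461.22 * exp(-26.12188) = 1.01e+08 cm^-3

1.01e+08


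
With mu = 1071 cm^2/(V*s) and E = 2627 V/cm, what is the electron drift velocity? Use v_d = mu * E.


Step 1: v_d = mu * E
Step 2: v_d = 1071 * 2627 = 2813517
Step 3: v_d = 2.81e+06 cm/s

2.81e+06


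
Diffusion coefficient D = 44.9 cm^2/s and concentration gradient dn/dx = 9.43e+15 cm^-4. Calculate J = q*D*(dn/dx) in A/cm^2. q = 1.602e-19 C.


Step 1: J = q * D * (dn/dx)
Step 2: J = 1.602e-19 * 44.9 * 9.43e+15
Step 3: J = 6.78e-02 A/cm^2

6.78e-02


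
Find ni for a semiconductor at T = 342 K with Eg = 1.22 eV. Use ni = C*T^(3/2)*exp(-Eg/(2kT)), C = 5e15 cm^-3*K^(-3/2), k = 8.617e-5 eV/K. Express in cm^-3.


Step 1: Compute kT = 8.617e-5 * 342 = 0.02947014 eV
Step 2: Exponent = -Eg/(2kT) = -1.22/(2*0.02947014) = -20.69892
Step 3: T^(3/2) = 342^1.5 = 6324.69
Step 4: ni = 5e15 * 6324.69 * exp(-20.69892) = 3.24e+10 cm^-3

3.24e+10


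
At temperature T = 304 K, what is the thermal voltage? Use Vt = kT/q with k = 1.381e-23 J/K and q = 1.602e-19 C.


Step 1: kT = 1.381e-23 * 304 = 4.19824e-21 J
Step 2: Vt = kT/q = 4.19824e-21 / 1.602e-19
Step 3: Vt = 0.02621 V

0.02621


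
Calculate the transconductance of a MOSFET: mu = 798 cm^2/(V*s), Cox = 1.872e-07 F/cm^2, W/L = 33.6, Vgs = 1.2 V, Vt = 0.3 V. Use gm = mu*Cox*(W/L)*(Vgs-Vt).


Step 1: Vov = Vgs - Vt = 1.2 - 0.3 = 0.9 V
Step 2: gm = mu * Cox * (W/L) * Vov
Step 3: gm = 798 * 1.872e-07 * 33.6 * 0.9 = 4.52e-03 S

4.52e-03


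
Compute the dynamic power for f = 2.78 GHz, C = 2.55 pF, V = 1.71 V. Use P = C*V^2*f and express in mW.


Step 1: V^2 = 1.71^2 = 2.9241 V^2
Step 2: P = C*V^2*f = 2.55e-12 F * 2.9241 * 2.78e9 Hz
Step 3: P = 2.07289449e-02 W
Step 4: P = 20.729 mW

20.729


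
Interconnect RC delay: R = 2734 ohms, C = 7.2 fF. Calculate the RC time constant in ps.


Step 1: tau = R * C
Step 2: tau = 2734 * 7.2 fF = 2734 * 7.2e-15 F
Step 3: tau = 1.96848e-11 s = 19.6848 ps

19.6848


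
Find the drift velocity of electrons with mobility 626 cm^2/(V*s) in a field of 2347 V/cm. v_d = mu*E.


Step 1: v_d = mu * E
Step 2: v_d = 626 * 2347 = 1469222
Step 3: v_d = 1.47e+06 cm/s

1.47e+06


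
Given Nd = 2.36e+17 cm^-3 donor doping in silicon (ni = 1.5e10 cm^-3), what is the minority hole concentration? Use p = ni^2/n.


Step 1: Since Nd >> ni, n ≈ Nd = 2.36e+17 cm^-3
Step 2: p = ni^2 / n = (1.5e10)^2 / 2.36e+17
Step 3: p = 2.25e20 / 2.36e+17 = 9.53e+02 cm^-3

9.53e+02


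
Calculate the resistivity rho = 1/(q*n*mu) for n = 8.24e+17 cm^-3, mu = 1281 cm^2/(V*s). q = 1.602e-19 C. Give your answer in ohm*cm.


Step 1: sigma = q * n * mu = 1.602e-19 * 8.24e+17 * 1281 = 1.69098e+02 S/cm
Step 2: rho = 1 / sigma = 1 / 1.69098e+02 = 0.005914 ohm*cm

0.005914


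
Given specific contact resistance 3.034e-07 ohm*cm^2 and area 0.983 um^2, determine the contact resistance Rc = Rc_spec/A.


Step 1: Convert area to cm^2: 0.983 um^2 = 9.8300e-09 cm^2
Step 2: Rc = Rc_spec / A = 3.034e-07 / 9.8300e-09
Step 3: Rc = 3.09e+01 ohms

3.09e+01


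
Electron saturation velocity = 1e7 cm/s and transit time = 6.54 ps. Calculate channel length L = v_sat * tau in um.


Step 1: tau in seconds = 6.54 ps * 1e-12 = 6.5400e-12 s
Step 2: L = v_sat * tau = 1e7 * 6.5400e-12 = 6.5400e-05 cm
Step 3: L in um = 6.5400e-05 * 1e4 = 0.654 um

0.654


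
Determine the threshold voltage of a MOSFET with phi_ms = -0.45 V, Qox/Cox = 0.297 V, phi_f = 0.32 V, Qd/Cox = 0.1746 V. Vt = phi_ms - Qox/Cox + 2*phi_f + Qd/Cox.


Step 1: Vt = phi_ms - Qox/Cox + 2*phi_f + Qd/Cox
Step 2: Vt = -0.45 - 0.297 + 2*0.32 + 0.1746
Step 3: Vt = -0.45 - 0.297 + 0.64 + 0.1746
Step 4: Vt = 0.0676 V

0.0676


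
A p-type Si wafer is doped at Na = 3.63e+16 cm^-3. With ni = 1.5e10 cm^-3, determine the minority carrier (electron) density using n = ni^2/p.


Step 1: Majority hole concentration p ≈ Na = 3.63e+16 cm^-3
Step 2: n = ni^2 / Na = (1.5e10)^2 / 3.63e+16
Step 3: n = 6.20e+03 cm^-3

6.20e+03


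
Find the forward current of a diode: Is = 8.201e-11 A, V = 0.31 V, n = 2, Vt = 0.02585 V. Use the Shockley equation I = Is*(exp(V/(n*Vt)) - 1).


Step 1: V/(n*Vt) = 0.31/(2*0.02585) = 5.9961
Step 2: exp(5.9961) = 4.0186e+02
Step 3: I = 8.201e-11 * (4.0186e+02 - 1) = 3.29e-08 A

3.29e-08


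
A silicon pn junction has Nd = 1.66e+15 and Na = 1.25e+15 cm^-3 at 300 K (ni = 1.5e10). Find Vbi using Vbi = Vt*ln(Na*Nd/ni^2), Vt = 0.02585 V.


Step 1: Compute Na*Nd/ni^2 = 1.25e+15 * 1.66e+15 / (1.5e10)^2 = 9.2222e+09
Step 2: ln(9.2222e+09) = 22.9449
Step 3: Vbi = 0.02585 * 22.9449 = 0.593 V

0.593


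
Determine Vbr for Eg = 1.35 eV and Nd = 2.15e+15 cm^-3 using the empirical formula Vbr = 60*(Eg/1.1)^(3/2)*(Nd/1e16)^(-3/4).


Step 1: Eg/1.1 = 1.35/1.1 = 1.227273
Step 2: (Eg/1.1)^1.5 = 1.227273^1.5 = 1.359602
Step 3: (Nd/1e16)^(-0.75) = (0.215)^(-0.75) = 3.167168
Step 4: Vbr = 60 * 1.359602 * 3.167168 = 258.4 V

258.4


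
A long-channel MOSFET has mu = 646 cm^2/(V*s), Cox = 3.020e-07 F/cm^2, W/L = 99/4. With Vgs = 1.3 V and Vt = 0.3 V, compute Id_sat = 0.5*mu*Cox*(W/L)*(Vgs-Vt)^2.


Step 1: Overdrive voltage Vov = Vgs - Vt = 1.3 - 0.3 = 1.0 V
Step 2: W/L = 99/4 = 24.75
Step 3: Id = 0.5 * 646 * 3.020e-07 * 24.75 * 1.0^2
Step 4: Id = 2.41e-03 A

2.41e-03


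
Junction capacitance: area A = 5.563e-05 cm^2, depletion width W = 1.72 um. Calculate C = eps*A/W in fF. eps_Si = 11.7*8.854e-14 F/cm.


Step 1: eps_Si = 11.7 * 8.854e-14 = 1.035918e-12 F/cm
Step 2: W in cm = 1.72 * 1e-4 = 1.72e-04 cm
Step 3: C = 1.035918e-12 * 5.563e-05 / 1.72e-04 = 3.350472e-13 F
Step 4: C = 335.05 fF

335.05


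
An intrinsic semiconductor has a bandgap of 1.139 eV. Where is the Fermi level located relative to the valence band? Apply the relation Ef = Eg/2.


Step 1: For an intrinsic semiconductor, the Fermi level sits at midgap.
Step 2: Ef = Eg / 2 = 1.139 / 2 = 0.5695 eV

0.5695


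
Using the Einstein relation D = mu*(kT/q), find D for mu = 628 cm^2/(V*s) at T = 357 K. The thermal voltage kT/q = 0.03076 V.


Step 1: D = mu * (kT/q)
Step 2: D = 628 * 0.03076
Step 3: D = 19.32 cm^2/s

19.32


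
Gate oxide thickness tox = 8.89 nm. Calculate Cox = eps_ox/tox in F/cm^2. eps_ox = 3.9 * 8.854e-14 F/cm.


Step 1: eps_ox = 3.9 * 8.854e-14 = 3.45306e-13 F/cm
Step 2: tox in cm = 8.89 nm * 1e-7 = 8.8900e-07 cm
Step 3: Cox = 3.45306e-13 / 8.8900e-07 = 3.88e-07 F/cm^2

3.88e-07


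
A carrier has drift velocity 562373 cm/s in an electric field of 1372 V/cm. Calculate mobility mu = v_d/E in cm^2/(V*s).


Step 1: mu = v_d / E
Step 2: mu = 562373 / 1372
Step 3: mu = 409.89 cm^2/(V*s)

409.89


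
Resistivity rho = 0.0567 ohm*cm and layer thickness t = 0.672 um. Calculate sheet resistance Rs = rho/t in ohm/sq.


Step 1: Convert thickness to cm: t = 0.672 um = 6.7200e-05 cm
Step 2: Rs = rho / t = 0.0567 / 6.7200e-05
Step 3: Rs = 843.8 ohm/sq

843.8


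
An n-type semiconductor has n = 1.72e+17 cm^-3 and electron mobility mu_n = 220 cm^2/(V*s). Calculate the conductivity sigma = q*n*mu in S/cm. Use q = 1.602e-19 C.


Step 1: sigma = q * n * mu
Step 2: sigma = 1.602e-19 * 1.72e+17 * 220
Step 3: sigma = 6.062e+00 S/cm

6.062e+00


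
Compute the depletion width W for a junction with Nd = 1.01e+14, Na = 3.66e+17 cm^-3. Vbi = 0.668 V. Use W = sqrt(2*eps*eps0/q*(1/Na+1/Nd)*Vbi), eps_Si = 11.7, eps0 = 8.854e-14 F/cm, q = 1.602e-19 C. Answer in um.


Step 1: 1/Na + 1/Nd = 1/3.66e+17 + 1/1.01e+14 = 9.90372e-15
Step 2: 2*eps*eps0/q = 2*11.7*8.854e-14/1.602e-19 = 1.293281e+07
Step 3: W^2 = 1.293281e+07 * 9.90372e-15 * 0.668 = 8.55594e-08
Step 4: W = sqrt(8.55594e-08) = 2.925e-04 cm = 2.925 um

2.925


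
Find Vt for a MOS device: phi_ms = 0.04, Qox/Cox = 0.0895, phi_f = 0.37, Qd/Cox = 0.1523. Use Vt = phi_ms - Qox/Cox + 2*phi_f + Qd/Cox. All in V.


Step 1: Vt = phi_ms - Qox/Cox + 2*phi_f + Qd/Cox
Step 2: Vt = 0.04 - 0.0895 + 2*0.37 + 0.1523
Step 3: Vt = 0.04 - 0.0895 + 0.74 + 0.1523
Step 4: Vt = 0.8428 V

0.8428


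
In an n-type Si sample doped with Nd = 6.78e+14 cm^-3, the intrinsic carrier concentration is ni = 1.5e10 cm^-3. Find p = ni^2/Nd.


Step 1: Since Nd >> ni, n ≈ Nd = 6.78e+14 cm^-3
Step 2: p = ni^2 / n = (1.5e10)^2 / 6.78e+14
Step 3: p = 2.25e20 / 6.78e+14 = 3.32e+05 cm^-3

3.32e+05


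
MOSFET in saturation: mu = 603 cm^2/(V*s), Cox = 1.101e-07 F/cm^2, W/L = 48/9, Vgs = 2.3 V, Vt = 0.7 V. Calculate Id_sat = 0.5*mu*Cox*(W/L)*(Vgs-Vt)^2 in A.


Step 1: Overdrive voltage Vov = Vgs - Vt = 2.3 - 0.7 = 1.6 V
Step 2: W/L = 48/9 = 5.33333
Step 3: Id = 0.5 * 603 * 1.101e-07 * 5.33333 * 1.6^2
Step 4: Id = 4.53e-04 A

4.53e-04


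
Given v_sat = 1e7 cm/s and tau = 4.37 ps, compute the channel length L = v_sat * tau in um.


Step 1: tau in seconds = 4.37 ps * 1e-12 = 4.3700e-12 s
Step 2: L = v_sat * tau = 1e7 * 4.3700e-12 = 4.3700e-05 cm
Step 3: L in um = 4.3700e-05 * 1e4 = 0.437 um

0.437


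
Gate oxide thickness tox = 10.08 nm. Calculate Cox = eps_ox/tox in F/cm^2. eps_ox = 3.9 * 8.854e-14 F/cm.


Step 1: eps_ox = 3.9 * 8.854e-14 = 3.45306e-13 F/cm
Step 2: tox in cm = 10.08 nm * 1e-7 = 1.0080e-06 cm
Step 3: Cox = 3.45306e-13 / 1.0080e-06 = 3.43e-07 F/cm^2

3.43e-07


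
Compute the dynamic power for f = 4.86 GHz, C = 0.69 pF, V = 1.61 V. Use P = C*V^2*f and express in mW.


Step 1: V^2 = 1.61^2 = 2.5921 V^2
Step 2: P = C*V^2*f = 0.69e-12 F * 2.5921 * 4.86e9 Hz
Step 3: P = 8.69234814e-03 W
Step 4: P = 8.692 mW

8.692


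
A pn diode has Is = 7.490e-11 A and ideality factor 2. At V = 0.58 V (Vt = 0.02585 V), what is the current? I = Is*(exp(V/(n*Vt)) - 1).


Step 1: V/(n*Vt) = 0.58/(2*0.02585) = 11.2186
Step 2: exp(11.2186) = 7.4503e+04
Step 3: I = 7.490e-11 * (7.4503e+04 - 1) = 5.58e-06 A

5.58e-06


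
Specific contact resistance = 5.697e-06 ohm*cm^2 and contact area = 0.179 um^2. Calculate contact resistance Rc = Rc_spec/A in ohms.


Step 1: Convert area to cm^2: 0.179 um^2 = 1.7900e-09 cm^2
Step 2: Rc = Rc_spec / A = 5.697e-06 / 1.7900e-09
Step 3: Rc = 3.18e+03 ohms

3.18e+03


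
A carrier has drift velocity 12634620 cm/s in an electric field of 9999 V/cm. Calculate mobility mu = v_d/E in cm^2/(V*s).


Step 1: mu = v_d / E
Step 2: mu = 12634620 / 9999
Step 3: mu = 1263.59 cm^2/(V*s)

1263.59


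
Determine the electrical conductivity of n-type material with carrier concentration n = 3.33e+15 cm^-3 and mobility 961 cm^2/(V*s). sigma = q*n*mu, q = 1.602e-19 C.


Step 1: sigma = q * n * mu
Step 2: sigma = 1.602e-19 * 3.33e+15 * 961
Step 3: sigma = 5.127e-01 S/cm

5.127e-01


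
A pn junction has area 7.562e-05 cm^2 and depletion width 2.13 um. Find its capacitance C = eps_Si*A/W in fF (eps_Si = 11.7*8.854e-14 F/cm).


Step 1: eps_Si = 11.7 * 8.854e-14 = 1.035918e-12 F/cm
Step 2: W in cm = 2.13 * 1e-4 = 2.13e-04 cm
Step 3: C = 1.035918e-12 * 7.562e-05 / 2.13e-04 = 3.677752e-13 F
Step 4: C = 367.78 fF

367.78


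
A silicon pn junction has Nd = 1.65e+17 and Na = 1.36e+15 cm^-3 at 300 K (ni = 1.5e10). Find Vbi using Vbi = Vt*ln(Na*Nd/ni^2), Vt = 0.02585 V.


Step 1: Compute Na*Nd/ni^2 = 1.36e+15 * 1.65e+17 / (1.5e10)^2 = 9.9733e+11
Step 2: ln(9.9733e+11) = 27.6283
Step 3: Vbi = 0.02585 * 27.6283 = 0.714 V

0.714


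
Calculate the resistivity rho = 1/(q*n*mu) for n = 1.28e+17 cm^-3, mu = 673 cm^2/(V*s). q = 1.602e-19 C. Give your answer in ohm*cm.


Step 1: sigma = q * n * mu = 1.602e-19 * 1.28e+17 * 673 = 1.38003e+01 S/cm
Step 2: rho = 1 / sigma = 1 / 1.38003e+01 = 0.07246 ohm*cm

0.07246


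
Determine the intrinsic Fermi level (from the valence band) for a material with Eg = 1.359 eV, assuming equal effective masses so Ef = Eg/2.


Step 1: For an intrinsic semiconductor, the Fermi level sits at midgap.
Step 2: Ef = Eg / 2 = 1.359 / 2 = 0.6795 eV

0.6795


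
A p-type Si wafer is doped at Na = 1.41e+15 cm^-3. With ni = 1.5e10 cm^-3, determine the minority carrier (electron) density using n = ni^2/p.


Step 1: Majority hole concentration p ≈ Na = 1.41e+15 cm^-3
Step 2: n = ni^2 / Na = (1.5e10)^2 / 1.41e+15
Step 3: n = 1.60e+05 cm^-3

1.60e+05


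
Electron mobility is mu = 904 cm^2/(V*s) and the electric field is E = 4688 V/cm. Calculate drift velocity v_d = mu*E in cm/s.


Step 1: v_d = mu * E
Step 2: v_d = 904 * 4688 = 4237952
Step 3: v_d = 4.24e+06 cm/s

4.24e+06


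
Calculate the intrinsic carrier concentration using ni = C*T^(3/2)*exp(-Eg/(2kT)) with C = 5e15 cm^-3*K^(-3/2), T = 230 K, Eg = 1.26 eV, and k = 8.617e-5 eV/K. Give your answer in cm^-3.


Step 1: Compute kT = 8.617e-5 * 230 = 0.0198191 eV
Step 2: Exponent = -Eg/(2kT) = -1.26/(2*0.0198191) = -31.78752
Step 3: T^(3/2) = 230^1.5 = 3488.12
Step 4: ni = 5e15 * 3488.12 * exp(-31.78752) = 2.73e+05 cm^-3

2.73e+05


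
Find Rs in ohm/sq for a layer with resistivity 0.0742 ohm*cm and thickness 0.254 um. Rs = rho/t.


Step 1: Convert thickness to cm: t = 0.254 um = 2.5400e-05 cm
Step 2: Rs = rho / t = 0.0742 / 2.5400e-05
Step 3: Rs = 2921.3 ohm/sq

2921.3


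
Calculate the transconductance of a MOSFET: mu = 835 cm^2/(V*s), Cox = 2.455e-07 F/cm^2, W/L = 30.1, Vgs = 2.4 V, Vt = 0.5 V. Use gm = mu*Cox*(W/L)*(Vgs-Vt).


Step 1: Vov = Vgs - Vt = 2.4 - 0.5 = 1.9 V
Step 2: gm = mu * Cox * (W/L) * Vov
Step 3: gm = 835 * 2.455e-07 * 30.1 * 1.9 = 1.17e-02 S

1.17e-02


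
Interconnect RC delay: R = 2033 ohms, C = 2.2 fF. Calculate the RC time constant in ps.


Step 1: tau = R * C
Step 2: tau = 2033 * 2.2 fF = 2033 * 2.2e-15 F
Step 3: tau = 4.4726e-12 s = 4.4726 ps

4.4726


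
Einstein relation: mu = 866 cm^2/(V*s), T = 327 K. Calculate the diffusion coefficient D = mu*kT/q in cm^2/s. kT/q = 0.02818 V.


Step 1: D = mu * (kT/q)
Step 2: D = 866 * 0.02818
Step 3: D = 24.4 cm^2/s

24.4


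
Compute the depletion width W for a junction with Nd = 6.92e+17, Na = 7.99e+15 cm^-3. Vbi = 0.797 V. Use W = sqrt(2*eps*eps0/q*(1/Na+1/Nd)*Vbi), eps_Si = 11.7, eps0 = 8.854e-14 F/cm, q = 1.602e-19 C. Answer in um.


Step 1: 1/Na + 1/Nd = 1/7.99e+15 + 1/6.92e+17 = 1.26602e-16
Step 2: 2*eps*eps0/q = 2*11.7*8.854e-14/1.602e-19 = 1.293281e+07
Step 3: W^2 = 1.293281e+07 * 1.26602e-16 * 0.797 = 1.30494e-09
Step 4: W = sqrt(1.30494e-09) = 3.612e-05 cm = 0.3612 um

0.3612


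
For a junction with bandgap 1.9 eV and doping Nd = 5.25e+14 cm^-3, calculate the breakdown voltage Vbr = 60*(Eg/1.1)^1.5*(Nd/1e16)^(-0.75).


Step 1: Eg/1.1 = 1.9/1.1 = 1.727273
Step 2: (Eg/1.1)^1.5 = 1.727273^1.5 = 2.270082
Step 3: (Nd/1e16)^(-0.75) = (0.0525)^(-0.75) = 9.117600
Step 4: Vbr = 60 * 2.270082 * 9.117600 = 1241.9 V

1241.9


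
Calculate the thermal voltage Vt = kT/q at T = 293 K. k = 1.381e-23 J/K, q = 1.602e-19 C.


Step 1: kT = 1.381e-23 * 293 = 4.04633e-21 J
Step 2: Vt = kT/q = 4.04633e-21 / 1.602e-19
Step 3: Vt = 0.02526 V

0.02526


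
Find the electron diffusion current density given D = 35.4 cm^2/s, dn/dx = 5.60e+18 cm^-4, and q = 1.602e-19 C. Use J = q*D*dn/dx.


Step 1: J = q * D * (dn/dx)
Step 2: J = 1.602e-19 * 35.4 * 5.60e+18
Step 3: J = 3.18e+01 A/cm^2

3.18e+01


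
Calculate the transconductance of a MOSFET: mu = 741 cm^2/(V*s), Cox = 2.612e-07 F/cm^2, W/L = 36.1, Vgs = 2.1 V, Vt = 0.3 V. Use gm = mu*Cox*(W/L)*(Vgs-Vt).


Step 1: Vov = Vgs - Vt = 2.1 - 0.3 = 1.8 V
Step 2: gm = mu * Cox * (W/L) * Vov
Step 3: gm = 741 * 2.612e-07 * 36.1 * 1.8 = 1.26e-02 S

1.26e-02


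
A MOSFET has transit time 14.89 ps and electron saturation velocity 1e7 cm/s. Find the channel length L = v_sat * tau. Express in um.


Step 1: tau in seconds = 14.89 ps * 1e-12 = 1.4890e-11 s
Step 2: L = v_sat * tau = 1e7 * 1.4890e-11 = 1.4890e-04 cm
Step 3: L in um = 1.4890e-04 * 1e4 = 1.489 um

1.489


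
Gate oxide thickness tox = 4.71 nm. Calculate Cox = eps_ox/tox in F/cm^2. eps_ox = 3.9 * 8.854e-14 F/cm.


Step 1: eps_ox = 3.9 * 8.854e-14 = 3.45306e-13 F/cm
Step 2: tox in cm = 4.71 nm * 1e-7 = 4.7100e-07 cm
Step 3: Cox = 3.45306e-13 / 4.7100e-07 = 7.33e-07 F/cm^2

7.33e-07


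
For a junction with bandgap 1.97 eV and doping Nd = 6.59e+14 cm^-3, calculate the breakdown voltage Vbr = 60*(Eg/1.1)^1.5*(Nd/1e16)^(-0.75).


Step 1: Eg/1.1 = 1.97/1.1 = 1.790909
Step 2: (Eg/1.1)^1.5 = 1.790909^1.5 = 2.396681
Step 3: (Nd/1e16)^(-0.75) = (0.0659)^(-0.75) = 7.688399
Step 4: Vbr = 60 * 2.396681 * 7.688399 = 1105.6 V

1105.6


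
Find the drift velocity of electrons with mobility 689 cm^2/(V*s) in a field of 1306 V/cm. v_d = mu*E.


Step 1: v_d = mu * E
Step 2: v_d = 689 * 1306 = 899834
Step 3: v_d = 9.00e+05 cm/s

9.00e+05


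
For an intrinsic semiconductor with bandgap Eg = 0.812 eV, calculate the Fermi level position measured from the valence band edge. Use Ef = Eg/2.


Step 1: For an intrinsic semiconductor, the Fermi level sits at midgap.
Step 2: Ef = Eg / 2 = 0.812 / 2 = 0.406 eV

0.406


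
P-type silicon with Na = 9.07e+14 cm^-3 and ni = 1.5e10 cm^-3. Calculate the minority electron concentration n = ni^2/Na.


Step 1: Majority hole concentration p ≈ Na = 9.07e+14 cm^-3
Step 2: n = ni^2 / Na = (1.5e10)^2 / 9.07e+14
Step 3: n = 2.48e+05 cm^-3

2.48e+05


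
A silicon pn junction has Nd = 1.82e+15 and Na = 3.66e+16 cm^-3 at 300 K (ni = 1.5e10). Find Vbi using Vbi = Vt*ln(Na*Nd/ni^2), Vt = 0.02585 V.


Step 1: Compute Na*Nd/ni^2 = 3.66e+16 * 1.82e+15 / (1.5e10)^2 = 2.9605e+11
Step 2: ln(2.9605e+11) = 26.4138
Step 3: Vbi = 0.02585 * 26.4138 = 0.683 V

0.683


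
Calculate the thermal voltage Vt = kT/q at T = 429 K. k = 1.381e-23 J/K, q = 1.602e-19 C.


Step 1: kT = 1.381e-23 * 429 = 5.92449e-21 J
Step 2: Vt = kT/q = 5.92449e-21 / 1.602e-19
Step 3: Vt = 0.03698 V

0.03698


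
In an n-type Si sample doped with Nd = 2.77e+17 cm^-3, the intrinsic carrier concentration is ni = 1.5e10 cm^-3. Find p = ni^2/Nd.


Step 1: Since Nd >> ni, n ≈ Nd = 2.77e+17 cm^-3
Step 2: p = ni^2 / n = (1.5e10)^2 / 2.77e+17
Step 3: p = 2.25e20 / 2.77e+17 = 8.12e+02 cm^-3

8.12e+02


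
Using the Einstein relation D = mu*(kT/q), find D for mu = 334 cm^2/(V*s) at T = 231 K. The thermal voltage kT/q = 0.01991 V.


Step 1: D = mu * (kT/q)
Step 2: D = 334 * 0.01991
Step 3: D = 6.65 cm^2/s

6.65


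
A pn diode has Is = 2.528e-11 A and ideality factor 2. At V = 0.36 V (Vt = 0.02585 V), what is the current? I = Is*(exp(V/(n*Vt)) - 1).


Step 1: V/(n*Vt) = 0.36/(2*0.02585) = 6.9632
Step 2: exp(6.9632) = 1.0570e+03
Step 3: I = 2.528e-11 * (1.0570e+03 - 1) = 2.67e-08 A

2.67e-08
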